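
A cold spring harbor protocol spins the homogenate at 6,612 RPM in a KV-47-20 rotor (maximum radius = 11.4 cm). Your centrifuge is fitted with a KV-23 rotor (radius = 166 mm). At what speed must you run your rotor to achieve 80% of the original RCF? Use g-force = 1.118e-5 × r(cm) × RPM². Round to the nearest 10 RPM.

RCF = 1.118 × 10⁻⁵ × r × N²
RCF_original = 1.118 × 10⁻⁵ × 11.4 × (6612)² = 1.118 × 10⁻⁵ × 11.4 × 43,718,544 ≈ 5,572 × g
Target RCF = 0.8 × 5,572 ≈ 4,457.6 × g
Your rotor: r = 166 mm = 16.6 cm
4,457.6 = 1.118 × 10⁻⁵ × 16.6 × N²
N² = 4,457.6 / (18.5588 × 10⁻⁵) = 24,018,794
N ≈ √24,018,794 ≈ 4,900.9

≈ 4900 RPM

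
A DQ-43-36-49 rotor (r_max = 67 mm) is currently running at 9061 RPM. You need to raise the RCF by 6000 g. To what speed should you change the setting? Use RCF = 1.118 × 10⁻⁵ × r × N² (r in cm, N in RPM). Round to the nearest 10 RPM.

r = 67 mm = 6.7 cm
Current RCF = 1.118 × 10⁻⁵ × 6.7 × (9061)² = 1.118 × 10⁻⁵ × 6.7 × 82,101,721 ≈ 6,149.9 × g
Target RCF = 6,149.9 + 6,000 = 12,149.9 × g
N² = 12,149.9 / (7.4906 × 10⁻⁵) = 162,201,960
N ≈ √162,201,960 ≈ 12,735.9

N₂ ≈ 12740 RPM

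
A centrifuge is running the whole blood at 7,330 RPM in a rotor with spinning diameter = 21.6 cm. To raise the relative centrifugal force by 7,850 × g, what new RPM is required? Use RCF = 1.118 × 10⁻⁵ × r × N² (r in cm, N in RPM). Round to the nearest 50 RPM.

r = 21.6 / 2 = 10.8 cm
Current RCF = 1.118 × 10⁻⁵ × 10.8 × (7330)² = 1.118 × 10⁻⁵ × 10.8 × 53,728,900 ≈ 6,487.4 × g
Target RCF = 6,487.4 + 7,850 = 14,337.4 × g
N² = 14,337.4 / (12.0744 × 10⁻⁵) = 118,742,132
N ≈ √118,742,132 ≈ 10,896.9

N₂ ≈ 10900 RPM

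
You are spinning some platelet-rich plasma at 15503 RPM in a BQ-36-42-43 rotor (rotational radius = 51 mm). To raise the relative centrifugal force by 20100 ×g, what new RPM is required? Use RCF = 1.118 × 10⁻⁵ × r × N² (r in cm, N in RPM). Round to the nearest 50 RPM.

≈ 24350 RPM

r = 51 mm = 5.1 cm
Current RCF = 1.118 × 10⁻⁵ × 5.1 × (15503)² = 1.118 × 10⁻⁵ × 5.1 × 240,343,009 ≈ 13,703.9 × g
Target RCF = 13,703.9 + 20,100 = 33,803.9 × g
N² = 33,803.9 / (5.7018 × 10⁻⁵) = 592,863,657
N ≈ √592,863,657 ≈ 24,348.8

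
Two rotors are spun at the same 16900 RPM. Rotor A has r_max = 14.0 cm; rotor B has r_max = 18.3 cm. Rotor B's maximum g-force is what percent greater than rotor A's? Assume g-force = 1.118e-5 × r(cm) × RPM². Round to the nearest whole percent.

31%

At equal RPM, RCF scales linearly with r: ratio = 18.3 / 14.0 = 1.3071.
So rotor B delivers 30.7% more g-force.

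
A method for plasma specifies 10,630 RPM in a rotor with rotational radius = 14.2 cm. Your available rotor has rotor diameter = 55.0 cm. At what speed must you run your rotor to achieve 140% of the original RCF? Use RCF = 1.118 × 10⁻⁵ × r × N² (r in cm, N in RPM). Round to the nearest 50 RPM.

9050 RPM

RCF = 1.118 × 10⁻⁵ × r × N²
RCF_original = 1.118 × 10⁻⁵ × 14.2 × (10630)² = 1.118 × 10⁻⁵ × 14.2 × 112,996,900 ≈ 17,938.9 × g
Target RCF = 1.4 × 17,938.9 ≈ 25,114.5 × g
Your rotor: r = 55.0 / 2 = 27.5 cm
25,114.5 = 1.118 × 10⁻⁵ × 27.5 × N²
N² = 25,114.5 / (30.745 × 10⁻⁵) = 81,686,453
N ≈ √81,686,453 ≈ 9,038.1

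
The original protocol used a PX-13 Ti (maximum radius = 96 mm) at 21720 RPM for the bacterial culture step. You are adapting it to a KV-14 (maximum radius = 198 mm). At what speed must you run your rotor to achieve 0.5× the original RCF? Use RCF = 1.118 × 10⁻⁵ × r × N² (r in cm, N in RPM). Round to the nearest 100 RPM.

10700 RPM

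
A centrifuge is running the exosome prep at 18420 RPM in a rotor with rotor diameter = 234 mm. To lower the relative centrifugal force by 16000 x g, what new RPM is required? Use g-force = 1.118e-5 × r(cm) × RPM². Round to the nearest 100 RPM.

N₂ ≈ 14700 RPM

r = 234 mm / 2 = 117 mm = 11.7 cm
Current RCF = 1.118 × 10⁻⁵ × 11.7 × (18420)² = 1.118 × 10⁻⁵ × 11.7 × 339,296,400 ≈ 44,382 × g
Target RCF = 44,382 − 16,000 = 28,382 × g
N² = 28,382 / (13.0806 × 10⁻⁵) = 216,977,814
N ≈ √216,977,814 ≈ 14,730.2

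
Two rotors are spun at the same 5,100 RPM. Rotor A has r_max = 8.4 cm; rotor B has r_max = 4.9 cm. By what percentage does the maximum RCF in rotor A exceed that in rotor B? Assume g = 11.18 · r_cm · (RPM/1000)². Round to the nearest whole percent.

71%

At equal RPM, RCF scales linearly with r: ratio = 8.4 / 4.9 = 1.7143.
So rotor A delivers 71.4% more g-force.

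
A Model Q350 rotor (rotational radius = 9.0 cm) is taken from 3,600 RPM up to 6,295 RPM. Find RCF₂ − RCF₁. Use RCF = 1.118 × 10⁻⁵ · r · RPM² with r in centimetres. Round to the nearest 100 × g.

RCF₁ = 1.118 × 10⁻⁵ × 9 × (3600)² = 1.118 × 10⁻⁵ × 9 × 12,960,000 ≈ 1,304 × g
RCF₂ = 1.118 × 10⁻⁵ × 9 × (6295)² = 1.118 × 10⁻⁵ × 9 × 39,627,025 ≈ 3,987.3 × g
Increase = 3,987.3 − 1,304 = 2,683.3

≈ 2700 ×g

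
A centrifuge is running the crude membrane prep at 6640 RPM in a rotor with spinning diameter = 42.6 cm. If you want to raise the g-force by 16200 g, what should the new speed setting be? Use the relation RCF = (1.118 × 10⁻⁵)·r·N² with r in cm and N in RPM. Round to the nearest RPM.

r = 42.6 / 2 = 21.3 cm
Current RCF = 1.118 × 10⁻⁵ × 21.3 × (6640)² = 1.118 × 10⁻⁵ × 21.3 × 44,089,600 ≈ 10,499.2 × g
Target RCF = 10,499.2 + 16,200 = 26,699.2 × g
N² = 26,699.2 / (23.8134 × 10⁻⁵) = 112,118,387
N ≈ √112,118,387 ≈ 10,588.6

10589 RPM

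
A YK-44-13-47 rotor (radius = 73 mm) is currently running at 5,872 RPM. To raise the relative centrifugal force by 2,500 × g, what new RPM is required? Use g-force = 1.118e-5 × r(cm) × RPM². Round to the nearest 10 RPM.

N₂ ≈ 8070 RPM

r = 73 mm = 7.3 cm
Current RCF = 1.118 × 10⁻⁵ × 7.3 × (5872)² = 1.118 × 10⁻⁵ × 7.3 × 34,480,384 ≈ 2,814.1 × g
Target RCF = 2,814.1 + 2,500 = 5,314.1 × g
N² = 5,314.1 / (8.1614 × 10⁻⁵) = 65,112,603
N ≈ √65,112,603 ≈ 8,069.2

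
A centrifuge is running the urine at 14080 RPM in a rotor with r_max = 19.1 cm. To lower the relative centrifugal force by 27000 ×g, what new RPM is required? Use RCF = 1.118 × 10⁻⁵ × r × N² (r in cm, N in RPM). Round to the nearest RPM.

≈ 8474 RPM

Current RCF = 1.118 × 10⁻⁵ × 19.1 × (14080)² = 1.118 × 10⁻⁵ × 19.1 × 198,246,400 ≈ 42,333.1 × g
Target RCF = 42,333.1 − 27,000 = 15,333.1 × g
N² = 15,333.1 / (21.3538 × 10⁻⁵) = 71,805,018
N ≈ √71,805,018 ≈ 8,473.8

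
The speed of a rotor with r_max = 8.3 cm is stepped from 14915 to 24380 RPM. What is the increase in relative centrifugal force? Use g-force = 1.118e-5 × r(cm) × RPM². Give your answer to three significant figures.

34500 × g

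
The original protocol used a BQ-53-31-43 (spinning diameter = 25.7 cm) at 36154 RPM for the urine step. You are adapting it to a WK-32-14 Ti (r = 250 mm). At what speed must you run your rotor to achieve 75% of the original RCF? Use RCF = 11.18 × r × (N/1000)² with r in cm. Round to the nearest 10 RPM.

22450 RPM

Original rotor: r = 25.7 / 2 = 12.85 cm
RCF_original = 11.18 × 12.85 × (36.154)² = 11.18 × 12.85 × 1,307.111716 ≈ 187,783.6 × g
Target RCF = 0.75 × 187,783.6 ≈ 140,837.7 × g
Your rotor: r = 250 mm = 25.0 cm
140,837.7 = 11.18 × 25 × (N/1000)²
(N/1000)² = 140,837.7 / 279.5 = 503.8916
N = 1000 × √503.8916 ≈ 22,447.5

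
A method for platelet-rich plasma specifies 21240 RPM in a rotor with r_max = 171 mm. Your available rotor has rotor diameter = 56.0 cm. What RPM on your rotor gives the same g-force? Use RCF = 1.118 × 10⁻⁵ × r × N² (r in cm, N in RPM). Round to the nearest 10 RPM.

16600 RPM

Original rotor: r = 171 mm = 17.1 cm
RCF_original = 1.118 × 10⁻⁵ × 17.1 × (21240)² = 1.118 × 10⁻⁵ × 17.1 × 451,137,600 ≈ 86,247.6 × g
Your rotor: r = 56.0 / 2 = 28 cm
86,247.6 = 1.118 × 10⁻⁵ × 28 × N²
N² = 86,247.6 / (31.304 × 10⁻⁵) = 275,516,228
N ≈ √275,516,228 ≈ 16,598.7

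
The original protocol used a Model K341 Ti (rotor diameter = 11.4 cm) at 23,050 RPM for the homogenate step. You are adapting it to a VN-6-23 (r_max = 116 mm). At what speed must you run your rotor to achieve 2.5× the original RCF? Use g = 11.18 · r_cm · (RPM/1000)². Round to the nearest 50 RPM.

Original rotor: r = 11.4 / 2 = 5.7 cm
RCF_original = 11.18 × 5.7 × (23.05)² = 11.18 × 5.7 × 531.3025 ≈ 33,857.8 × g
Target RCF = 2.5 × 33,857.8 ≈ 84,644.5 × g
Your rotor: r = 116 mm = 11.6 cm
84,644.5 = 11.18 × 11.6 × (N/1000)²
(N/1000)² = 84,644.5 / 129.688 = 652.678
N = 1000 × √652.678 ≈ 25,547.6

25550 RPM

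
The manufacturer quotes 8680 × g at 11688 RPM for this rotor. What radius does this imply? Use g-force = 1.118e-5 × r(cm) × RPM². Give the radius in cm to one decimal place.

8680 = 1.118 × 10⁻⁵ × r × (11688)²
r = 8680 / (1.118 × 10⁻⁵ × 136,609,344) = 8680 / 1527.292 ≈ 5.683 cm

r ≈ 5.7 cm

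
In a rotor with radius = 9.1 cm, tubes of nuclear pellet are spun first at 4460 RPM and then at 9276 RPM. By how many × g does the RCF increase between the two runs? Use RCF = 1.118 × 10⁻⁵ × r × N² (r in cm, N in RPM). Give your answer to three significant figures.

RCF₁ = 1.118 × 10⁻⁵ × 9.1 × (4460)² = 1.118 × 10⁻⁵ × 9.1 × 19,891,600 ≈ 2,023.7 × g
RCF₂ = 1.118 × 10⁻⁵ × 9.1 × (9276)² = 1.118 × 10⁻⁵ × 9.1 × 86,044,176 ≈ 8,754 × g
Increase = 8,754 − 2,023.7 = 6,730.3

6730 × g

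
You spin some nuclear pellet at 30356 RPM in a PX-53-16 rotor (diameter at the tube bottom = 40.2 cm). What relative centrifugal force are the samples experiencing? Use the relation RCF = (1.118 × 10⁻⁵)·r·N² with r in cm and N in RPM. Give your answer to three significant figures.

207000 × g

r = 40.2 / 2 = 20.1 cm
RCF = 1.118 × 10⁻⁵ × 20.1 × (30356)² = 1.118 × 10⁻⁵ × 20.1 × 921,486,736 ≈ 207,074.7 × g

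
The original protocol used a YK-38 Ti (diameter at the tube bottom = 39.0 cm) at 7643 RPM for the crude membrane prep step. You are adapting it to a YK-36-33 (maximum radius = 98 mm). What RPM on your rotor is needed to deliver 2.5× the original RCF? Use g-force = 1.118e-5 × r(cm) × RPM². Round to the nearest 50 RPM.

Original rotor: r = 39.0 / 2 = 19.5 cm
RCF = 1.118 × 10⁻⁵ × r × N²
RCF_original = 1.118 × 10⁻⁵ × 19.5 × (7643)² = 1.118 × 10⁻⁵ × 19.5 × 58,415,449 ≈ 12,735.2 × g
Target RCF = 2.5 × 12,735.2 ≈ 31,838 × g
Your rotor: r = 98 mm = 9.8 cm
31,838 = 1.118 × 10⁻⁵ × 9.8 × N²
N² = 31,838 / (10.9564 × 10⁻⁵) = 290,588,149
N ≈ √290,588,149 ≈ 17,046.6

≈ 17050 RPM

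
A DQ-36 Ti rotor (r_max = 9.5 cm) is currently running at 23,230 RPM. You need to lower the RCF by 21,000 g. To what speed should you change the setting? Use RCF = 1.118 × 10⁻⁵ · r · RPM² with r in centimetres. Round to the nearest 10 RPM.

≈ 18490 RPM

Current RCF = 1.118 × 10⁻⁵ × 9.5 × (23230)² = 1.118 × 10⁻⁵ × 9.5 × 539,632,900 ≈ 57,314.4 × g
Target RCF = 57,314.4 − 21,000 = 36,314.4 × g
N² = 36,314.4 / (10.621 × 10⁻⁵) = 341,911,308
N ≈ √341,911,308 ≈ 18,490.8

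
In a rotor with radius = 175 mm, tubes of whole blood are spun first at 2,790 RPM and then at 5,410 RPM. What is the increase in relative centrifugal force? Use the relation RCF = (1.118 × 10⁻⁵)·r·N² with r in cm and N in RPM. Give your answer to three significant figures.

4200 x g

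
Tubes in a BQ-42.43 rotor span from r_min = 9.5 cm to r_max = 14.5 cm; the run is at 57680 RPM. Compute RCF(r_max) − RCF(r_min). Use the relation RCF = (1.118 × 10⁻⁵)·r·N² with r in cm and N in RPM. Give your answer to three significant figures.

ΔRCF = 1.118 × 10⁻⁵ × (r_max − r_min) × N² = 1.118 × 10⁻⁵ × 5.0 × 3,326,982,400 ≈ 185,978.3

186000 × g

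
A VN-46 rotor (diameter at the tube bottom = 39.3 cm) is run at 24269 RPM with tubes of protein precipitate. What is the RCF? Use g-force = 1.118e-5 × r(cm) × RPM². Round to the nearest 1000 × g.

≈ 129000 × g

r = 39.3 / 2 = 19.65 cm
RCF = 1.118 × 10⁻⁵ × 19.65 × (24269)² = 1.118 × 10⁻⁵ × 19.65 × 588,984,361 ≈ 129,392.2 × g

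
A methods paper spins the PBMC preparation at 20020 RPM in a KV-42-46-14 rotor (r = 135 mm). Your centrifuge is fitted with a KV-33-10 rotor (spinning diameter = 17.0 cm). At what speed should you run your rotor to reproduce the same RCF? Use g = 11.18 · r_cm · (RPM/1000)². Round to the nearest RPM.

Original rotor: r = 135 mm = 13.5 cm
RCF_original = 11.18 × 13.5 × (20.02)² = 11.18 × 13.5 × 400.8004 ≈ 60,492.8 × g
Your rotor: r = 17.0 / 2 = 8.5 cm
60,492.8 = 11.18 × 8.5 × (N/1000)²
(N/1000)² = 60,492.8 / 95.03 = 636.5653
N = 1000 × √636.5653 ≈ 25,230.2

25230 RPM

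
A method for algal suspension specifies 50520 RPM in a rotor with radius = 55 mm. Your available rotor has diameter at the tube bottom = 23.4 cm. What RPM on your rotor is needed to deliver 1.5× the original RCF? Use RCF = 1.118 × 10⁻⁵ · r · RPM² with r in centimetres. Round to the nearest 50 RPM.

≈ 42400 RPM

Original rotor: r = 55 mm = 5.5 cm
RCF_original = 1.118 × 10⁻⁵ × 5.5 × (50520)² = 1.118 × 10⁻⁵ × 5.5 × 2,552,270,400 ≈ 156,939.1 × g
Target RCF = 1.5 × 156,939.1 ≈ 235,408.7 × g
Your rotor: r = 23.4 / 2 = 11.7 cm
235,408.7 = 1.118 × 10⁻⁵ × 11.7 × N²
N² = 235,408.7 / (13.0806 × 10⁻⁵) = 1,799,678,149
N ≈ √1,799,678,149 ≈ 42,422.6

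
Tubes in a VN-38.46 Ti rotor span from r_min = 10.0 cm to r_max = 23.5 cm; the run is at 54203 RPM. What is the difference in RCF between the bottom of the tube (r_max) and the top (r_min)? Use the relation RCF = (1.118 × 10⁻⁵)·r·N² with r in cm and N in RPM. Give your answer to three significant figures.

≈ 443000 × g

RCF_max = 1.118 × 10⁻⁵ × 23.5 × (54203)² = 1.118 × 10⁻⁵ × 23.5 × 2,937,965,209 ≈ 771,891.6 × g
RCF_min = 1.118 × 10⁻⁵ × 10 × (54203)² = 1.118 × 10⁻⁵ × 10 × 2,937,965,209 ≈ 328,464.5 × g
ΔRCF = 771,891.6 − 328,464.5 = 443,427.1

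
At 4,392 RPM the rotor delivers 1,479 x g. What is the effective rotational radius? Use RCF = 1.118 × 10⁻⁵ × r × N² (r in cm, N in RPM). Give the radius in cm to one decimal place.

RCF = 1.118 × 10⁻⁵ × r × N²
1479 = 1.118 × 10⁻⁵ × r × (4392)²
r = 1479 / (1.118 × 10⁻⁵ × 19,289,664) = 1479 / 215.6584 ≈ 6.858 cm

≈ 6.9 cm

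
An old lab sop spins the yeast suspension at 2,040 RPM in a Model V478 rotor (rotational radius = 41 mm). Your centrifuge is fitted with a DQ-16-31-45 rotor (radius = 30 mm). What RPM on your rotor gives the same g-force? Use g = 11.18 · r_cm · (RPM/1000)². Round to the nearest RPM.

2385 RPM

Original rotor: r = 41 mm = 4.1 cm
RCF = 11.18 × r × (N/1000)²
RCF_original = 11.18 × 4.1 × (2.04)² = 11.18 × 4.1 × 4.1616 ≈ 190.8 × g
Your rotor: r = 30 mm = 3.0 cm
190.8 = 11.18 × 3 × (N/1000)²
(N/1000)² = 190.8 / 33.54 = 5.68873
N = 1000 × √5.68873 ≈ 2,385.1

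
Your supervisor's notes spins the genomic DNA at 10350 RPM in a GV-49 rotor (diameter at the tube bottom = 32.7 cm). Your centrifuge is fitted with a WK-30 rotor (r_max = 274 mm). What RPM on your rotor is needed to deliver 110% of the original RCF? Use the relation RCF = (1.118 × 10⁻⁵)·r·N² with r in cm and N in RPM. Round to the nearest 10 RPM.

≈ 8390 RPM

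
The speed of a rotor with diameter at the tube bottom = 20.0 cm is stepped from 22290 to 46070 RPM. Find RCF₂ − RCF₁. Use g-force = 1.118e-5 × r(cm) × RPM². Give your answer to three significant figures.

r = 20.0 / 2 = 10 cm
RCF₁ = 1.118 × 10⁻⁵ × 10 × (22290)² = 1.118 × 10⁻⁵ × 10 × 496,844,100 ≈ 55,547.2 × g
RCF₂ = 1.118 × 10⁻⁵ × 10 × (46070)² = 1.118 × 10⁻⁵ × 10 × 2,122,444,900 ≈ 237,289.3 × g
Increase = 237,289.3 − 55,547.2 = 181,742.1

≈ 182000 g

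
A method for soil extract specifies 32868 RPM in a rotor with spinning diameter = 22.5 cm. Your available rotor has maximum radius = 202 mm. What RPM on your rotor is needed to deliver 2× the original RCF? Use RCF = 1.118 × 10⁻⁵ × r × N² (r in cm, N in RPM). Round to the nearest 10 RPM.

Original rotor: r = 22.5 / 2 = 11.25 cm
RCF_original = 1.118 × 10⁻⁵ × 11.25 × (32868)² = 1.118 × 10⁻⁵ × 11.25 × 1,080,305,424 ≈ 135,875.4 × g
Target RCF = 2 × 135,875.4 ≈ 271,750.8 × g
Your rotor: r = 202 mm = 20.2 cm
271,750.8 = 1.118 × 10⁻⁵ × 20.2 × N²
N² = 271,750.8 / (22.5836 × 10⁻⁵) = 1,203,310,367
N ≈ √1,203,310,367 ≈ 34,688.8

≈ 34690 RPM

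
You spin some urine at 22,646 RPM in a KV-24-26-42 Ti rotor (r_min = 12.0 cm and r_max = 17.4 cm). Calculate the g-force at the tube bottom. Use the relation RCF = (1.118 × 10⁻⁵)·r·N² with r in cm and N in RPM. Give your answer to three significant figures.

Use r_max = 17.4 cm.
RCF = 1.118 × 10⁻⁵ × r × N²
RCF = 1.118 × 10⁻⁵ × 17.4 × (22646)² = 1.118 × 10⁻⁵ × 17.4 × 512,841,316 ≈ 99,764 × g

99800 g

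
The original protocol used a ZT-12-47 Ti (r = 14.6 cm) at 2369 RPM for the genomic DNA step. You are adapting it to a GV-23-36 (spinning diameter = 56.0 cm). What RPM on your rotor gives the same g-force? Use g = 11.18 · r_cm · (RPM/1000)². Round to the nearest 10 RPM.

1710 RPM

RCF_original = 11.18 × 14.6 × (2.369)² = 11.18 × 14.6 × 5.612161 ≈ 916.1 × g
Your rotor: r = 56.0 / 2 = 28 cm
916.1 = 11.18 × 28 × (N/1000)²
(N/1000)² = 916.1 / 313.04 = 2.926463
N = 1000 × √2.926463 ≈ 1,710.7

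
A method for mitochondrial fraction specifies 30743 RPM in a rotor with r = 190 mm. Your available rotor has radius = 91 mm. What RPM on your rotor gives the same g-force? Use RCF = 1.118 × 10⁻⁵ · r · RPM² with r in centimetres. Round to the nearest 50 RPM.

Original rotor: r = 190 mm = 19.0 cm
RCF_original = 1.118 × 10⁻⁵ × 19 × (30743)² = 1.118 × 10⁻⁵ × 19 × 945,132,049 ≈ 200,764.9 × g
Your rotor: r = 91 mm = 9.1 cm
200,764.9 = 1.118 × 10⁻⁵ × 9.1 × N²
N² = 200,764.9 / (10.1738 × 10⁻⁵) = 1,973,352,140
N ≈ √1,973,352,140 ≈ 44,422.4

≈ 44400 RPM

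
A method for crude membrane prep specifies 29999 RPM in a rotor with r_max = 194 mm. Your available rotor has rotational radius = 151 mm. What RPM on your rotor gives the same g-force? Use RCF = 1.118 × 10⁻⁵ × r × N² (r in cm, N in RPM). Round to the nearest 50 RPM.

34000 RPM

Original rotor: r = 194 mm = 19.4 cm
RCF = 1.118 × 10⁻⁵ × r × N²
RCF_original = 1.118 × 10⁻⁵ × 19.4 × (29999)² = 1.118 × 10⁻⁵ × 19.4 × 899,940,001 ≈ 195,189.8 × g
Your rotor: r = 151 mm = 15.1 cm
195,189.8 = 1.118 × 10⁻⁵ × 15.1 × N²
N² = 195,189.8 / (16.8818 × 10⁻⁵) = 1,156,214,385
N ≈ √1,156,214,385 ≈ 34,003.2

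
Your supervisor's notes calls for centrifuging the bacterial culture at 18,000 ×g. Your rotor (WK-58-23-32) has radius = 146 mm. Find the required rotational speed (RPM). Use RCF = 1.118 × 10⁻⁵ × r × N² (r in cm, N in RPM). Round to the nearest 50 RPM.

r = 146 mm = 14.6 cm
RCF = 1.118 × 10⁻⁵ × r × N²
18,000 = 1.118 × 10⁻⁵ × 14.6 × N²
N² = 18,000 / (16.3228 × 10⁻⁵) = 110,275,198
N ≈ √110,275,198 ≈ 10,501.2

10500 RPM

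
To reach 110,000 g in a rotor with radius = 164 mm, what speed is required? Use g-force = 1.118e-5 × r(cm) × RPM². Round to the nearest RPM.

r = 164 mm = 16.4 cm
RCF = 1.118 × 10⁻⁵ × r × N²
110,000 = 1.118 × 10⁻⁵ × 16.4 × N²
N² = 110,000 / (18.3352 × 10⁻⁵) = 599,938,915
N ≈ √599,938,915 ≈ 24,493.7

≈ 24494 RPM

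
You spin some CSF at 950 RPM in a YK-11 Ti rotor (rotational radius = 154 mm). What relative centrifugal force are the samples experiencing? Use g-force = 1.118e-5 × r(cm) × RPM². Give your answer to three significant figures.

≈ 155 x g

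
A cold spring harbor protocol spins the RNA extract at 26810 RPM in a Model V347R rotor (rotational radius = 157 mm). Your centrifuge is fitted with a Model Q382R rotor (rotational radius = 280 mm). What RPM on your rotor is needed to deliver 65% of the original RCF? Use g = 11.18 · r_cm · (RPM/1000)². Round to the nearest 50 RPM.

≈ 16200 RPM

Original rotor: r = 157 mm = 15.7 cm
RCF_original = 11.18 × 15.7 × (26.81)² = 11.18 × 15.7 × 718.7761 ≈ 126,163.9 × g
Target RCF = 0.65 × 126,163.9 ≈ 82,006.5 × g
Your rotor: r = 280 mm = 28.0 cm
82,006.5 = 11.18 × 28 × (N/1000)²
(N/1000)² = 82,006.5 / 313.04 = 261.9681
N = 1000 × √261.9681 ≈ 16,185.4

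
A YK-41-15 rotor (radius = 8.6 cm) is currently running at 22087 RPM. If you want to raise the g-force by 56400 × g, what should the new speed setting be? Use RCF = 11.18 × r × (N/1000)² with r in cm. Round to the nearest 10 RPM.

32780 RPM

Current RCF = 11.18 × 8.6 × (22.087)² = 11.18 × 8.6 × 487.835569 ≈ 46,904.4 × g
Target RCF = 46,904.4 + 56,400 = 103,304.4 × g
(N/1000)² = 103,304.4 / 96.148 = 1074.431
N = 1000 × √1074.431 ≈ 32,778.5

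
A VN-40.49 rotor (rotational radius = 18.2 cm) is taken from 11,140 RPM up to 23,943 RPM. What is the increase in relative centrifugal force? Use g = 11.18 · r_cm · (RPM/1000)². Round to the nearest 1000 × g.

RCF₁ = 11.18 × 18.2 × (11.14)² = 11.18 × 18.2 × 124.0996 ≈ 25,251.3 × g
RCF₂ = 11.18 × 18.2 × (23.943)² = 11.18 × 18.2 × 573.267249 ≈ 116,646.1 × g
Increase = 116,646.1 − 25,251.3 = 91,394.8

≈ 91000 g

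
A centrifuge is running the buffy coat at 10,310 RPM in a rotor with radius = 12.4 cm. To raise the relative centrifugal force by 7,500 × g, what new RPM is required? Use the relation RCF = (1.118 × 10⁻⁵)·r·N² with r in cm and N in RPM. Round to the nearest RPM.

≈ 12665 RPM

Current RCF = 1.118 × 10⁻⁵ × 12.4 × (10310)² = 1.118 × 10⁻⁵ × 12.4 × 106,296,100 ≈ 14,736 × g
Target RCF = 14,736 + 7,500 = 22,236 × g
N² = 22,236 / (13.8632 × 10⁻⁵) = 160,395,868
N ≈ √160,395,868 ≈ 12,664.7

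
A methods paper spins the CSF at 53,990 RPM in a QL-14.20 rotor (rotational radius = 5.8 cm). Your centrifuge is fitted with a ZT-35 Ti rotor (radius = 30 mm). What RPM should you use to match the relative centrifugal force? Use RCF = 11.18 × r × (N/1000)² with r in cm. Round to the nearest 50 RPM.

RCF = 11.18 × r × (N/1000)²
RCF_original = 11.18 × 5.8 × (53.99)² = 11.18 × 5.8 × 2,914.9201 ≈ 189,015.1 × g
Your rotor: r = 30 mm = 3.0 cm
189,015.1 = 11.18 × 3 × (N/1000)²
(N/1000)² = 189,015.1 / 33.54 = 5635.513
N = 1000 × √5635.513 ≈ 75,070.1

≈ 75050 RPM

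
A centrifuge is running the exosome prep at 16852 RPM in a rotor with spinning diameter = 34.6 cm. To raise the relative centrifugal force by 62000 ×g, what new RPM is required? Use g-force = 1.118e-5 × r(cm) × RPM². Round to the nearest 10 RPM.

r = 34.6 / 2 = 17.3 cm
Current RCF = 1.118 × 10⁻⁵ × 17.3 × (16852)² = 1.118 × 10⁻⁵ × 17.3 × 283,989,904 ≈ 54,927.6 × g
Target RCF = 54,927.6 + 62,000 = 116,927.6 × g
N² = 116,927.6 / (19.3414 × 10⁻⁵) = 604,545,690
N ≈ √604,545,690 ≈ 24,587.5

≈ 24590 RPM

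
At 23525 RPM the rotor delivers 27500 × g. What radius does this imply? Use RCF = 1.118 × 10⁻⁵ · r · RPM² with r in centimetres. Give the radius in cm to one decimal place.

4.4 cm

RCF = 1.118 × 10⁻⁵ × r × N²
27500 = 1.118 × 10⁻⁵ × r × (23525)²
r = 27500 / (1.118 × 10⁻⁵ × 553,425,625) = 27500 / 6187.298 ≈ 4.445 cm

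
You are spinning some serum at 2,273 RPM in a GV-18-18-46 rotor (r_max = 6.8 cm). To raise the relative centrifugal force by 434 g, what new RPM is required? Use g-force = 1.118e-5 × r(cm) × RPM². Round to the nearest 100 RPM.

3300 RPM

Current RCF = 1.118 × 10⁻⁵ × 6.8 × (2273)² = 1.118 × 10⁻⁵ × 6.8 × 5,166,529 ≈ 392.8 × g
Target RCF = 392.8 + 434 = 826.8 × g
N² = 826.8 / (7.6024 × 10⁻⁵) = 10,875,513
N ≈ √10,875,513 ≈ 3,297.8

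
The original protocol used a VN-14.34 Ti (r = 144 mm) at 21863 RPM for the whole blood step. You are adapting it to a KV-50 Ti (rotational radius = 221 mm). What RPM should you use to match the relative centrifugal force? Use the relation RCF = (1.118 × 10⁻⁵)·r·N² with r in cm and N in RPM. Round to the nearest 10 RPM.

17650 RPM

Original rotor: r = 144 mm = 14.4 cm
RCF = 1.118 × 10⁻⁵ × r × N²
RCF_original = 1.118 × 10⁻⁵ × 14.4 × (21863)² = 1.118 × 10⁻⁵ × 14.4 × 477,990,769 ≈ 76,952.7 × g
Your rotor: r = 221 mm = 22.1 cm
76,952.7 = 1.118 × 10⁻⁵ × 22.1 × N²
N² = 76,952.7 / (24.7078 × 10⁻⁵) = 311,451,040
N ≈ √311,451,040 ≈ 17,648.0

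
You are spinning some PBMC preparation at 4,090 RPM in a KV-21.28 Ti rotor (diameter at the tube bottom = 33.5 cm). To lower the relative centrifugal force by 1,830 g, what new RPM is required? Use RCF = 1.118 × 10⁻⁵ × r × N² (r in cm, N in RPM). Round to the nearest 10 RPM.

≈ 2640 RPM

r = 33.5 / 2 = 16.75 cm
Current RCF = 1.118 × 10⁻⁵ × 16.75 × (4090)² = 1.118 × 10⁻⁵ × 16.75 × 16,728,100 ≈ 3,132.6 × g
Target RCF = 3,132.6 − 1,830 = 1,302.6 × g
N² = 1,302.6 / (18.7265 × 10⁻⁵) = 6,955,918
N ≈ √6,955,918 ≈ 2,637.4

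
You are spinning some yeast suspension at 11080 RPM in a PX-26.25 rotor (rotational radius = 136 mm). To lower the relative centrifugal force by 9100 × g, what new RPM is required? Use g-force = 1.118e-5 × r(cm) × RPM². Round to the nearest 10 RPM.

≈ 7930 RPM

r = 136 mm = 13.6 cm
Current RCF = 1.118 × 10⁻⁵ × 13.6 × (11080)² = 1.118 × 10⁻⁵ × 13.6 × 122,766,400 ≈ 18,666.4 × g
Target RCF = 18,666.4 − 9,100 = 9,566.4 × g
N² = 9,566.4 / (15.2048 × 10⁻⁵) = 62,916,974
N ≈ √62,916,974 ≈ 7,932.0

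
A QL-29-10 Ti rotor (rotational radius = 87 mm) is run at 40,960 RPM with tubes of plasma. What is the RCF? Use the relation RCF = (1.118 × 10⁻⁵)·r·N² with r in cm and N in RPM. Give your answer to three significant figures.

RCF ≈ 163000 x g

r = 87 mm = 8.7 cm
RCF = 1.118 × 10⁻⁵ × 8.7 × (40960)² = 1.118 × 10⁻⁵ × 8.7 × 1,677,721,600 ≈ 163,185.3 × g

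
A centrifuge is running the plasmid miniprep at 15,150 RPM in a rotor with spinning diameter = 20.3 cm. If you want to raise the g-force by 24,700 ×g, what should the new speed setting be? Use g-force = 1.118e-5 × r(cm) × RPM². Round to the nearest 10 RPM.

r = 20.3 / 2 = 10.15 cm
Current RCF = 1.118 × 10⁻⁵ × 10.15 × (15150)² = 1.118 × 10⁻⁵ × 10.15 × 229,522,500 ≈ 26,045.5 × g
Target RCF = 26,045.5 + 24,700 = 50,745.5 × g
N² = 50,745.5 / (11.3477 × 10⁻⁵) = 447,187,536
N ≈ √447,187,536 ≈ 21,146.8

21150 RPM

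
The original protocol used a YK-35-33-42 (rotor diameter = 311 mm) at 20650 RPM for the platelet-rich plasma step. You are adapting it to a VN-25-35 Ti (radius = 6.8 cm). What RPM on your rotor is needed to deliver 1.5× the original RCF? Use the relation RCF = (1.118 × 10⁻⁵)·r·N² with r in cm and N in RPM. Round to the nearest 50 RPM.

Original rotor: r = 311 mm / 2 = 155.5 mm = 15.55 cm
RCF = 1.118 × 10⁻⁵ × r × N²
RCF_original = 1.118 × 10⁻⁵ × 15.55 × (20650)² = 1.118 × 10⁻⁵ × 15.55 × 426,422,500 ≈ 74,133.1 × g
Target RCF = 1.5 × 74,133.1 ≈ 111,199.7 × g
111,199.7 = 1.118 × 10⁻⁵ × 6.8 × N²
N² = 111,199.7 / (7.6024 × 10⁻⁵) = 1,462,692,045
N ≈ √1,462,692,045 ≈ 38,245.2

38250 RPM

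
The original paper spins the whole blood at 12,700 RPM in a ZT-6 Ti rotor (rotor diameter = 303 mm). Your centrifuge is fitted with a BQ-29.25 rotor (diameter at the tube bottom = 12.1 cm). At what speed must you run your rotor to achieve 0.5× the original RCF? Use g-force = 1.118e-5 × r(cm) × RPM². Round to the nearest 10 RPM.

Original rotor: r = 303 mm / 2 = 151.5 mm = 15.15 cm
RCF = 1.118 × 10⁻⁵ × r × N²
RCF_original = 1.118 × 10⁻⁵ × 15.15 × (12700)² = 1.118 × 10⁻⁵ × 15.15 × 161,290,000 ≈ 27,318.8 × g
Target RCF = 0.5 × 27,318.8 ≈ 13,659.4 × g
Your rotor: r = 12.1 / 2 = 6.05 cm
13,659.4 = 1.118 × 10⁻⁵ × 6.05 × N²
N² = 13,659.4 / (6.7639 × 10⁻⁵) = 201,945,623
N ≈ √201,945,623 ≈ 14,210.8

≈ 14210 RPM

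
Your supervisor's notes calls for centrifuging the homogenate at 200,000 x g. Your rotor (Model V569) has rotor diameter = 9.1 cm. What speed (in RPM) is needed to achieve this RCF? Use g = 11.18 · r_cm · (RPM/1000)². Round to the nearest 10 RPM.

r = 9.1 / 2 = 4.55 cm
200,000 = 11.18 × 4.55 × (N/1000)²
(N/1000)² = 200,000 / 50.869 = 3931.668
N = 1000 × √3931.668 ≈ 62,703.0

N ≈ 62700 RPM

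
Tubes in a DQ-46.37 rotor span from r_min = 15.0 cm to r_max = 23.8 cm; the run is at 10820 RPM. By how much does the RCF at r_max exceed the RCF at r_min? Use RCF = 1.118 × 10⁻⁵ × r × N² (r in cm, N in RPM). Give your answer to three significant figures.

ΔRCF = 1.118 × 10⁻⁵ × (r_max − r_min) × N² = 1.118 × 10⁻⁵ × 8.8 × 117,072,400 ≈ 11,518.1

≈ 11500 ×g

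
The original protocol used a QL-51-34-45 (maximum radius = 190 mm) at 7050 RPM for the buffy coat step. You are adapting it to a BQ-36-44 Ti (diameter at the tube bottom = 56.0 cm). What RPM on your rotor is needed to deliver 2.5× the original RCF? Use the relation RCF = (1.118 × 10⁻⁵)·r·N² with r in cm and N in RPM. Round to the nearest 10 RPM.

≈ 9180 RPM

Original rotor: r = 190 mm = 19.0 cm
RCF = 1.118 × 10⁻⁵ × r × N²
RCF_original = 1.118 × 10⁻⁵ × 19 × (7050)² = 1.118 × 10⁻⁵ × 19 × 49,702,500 ≈ 10,557.8 × g
Target RCF = 2.5 × 10,557.8 ≈ 26,394.5 × g
Your rotor: r = 56.0 / 2 = 28 cm
26,394.5 = 1.118 × 10⁻⁵ × 28 × N²
N² = 26,394.5 / (31.304 × 10⁻⁵) = 84,316,701
N ≈ √84,316,701 ≈ 9,182.4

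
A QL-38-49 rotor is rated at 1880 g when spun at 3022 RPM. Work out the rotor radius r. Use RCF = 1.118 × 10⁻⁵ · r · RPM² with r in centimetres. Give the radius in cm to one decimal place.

r ≈ 18.4 cm

RCF = 1.118 × 10⁻⁵ × r × N²
1880 = 1.118 × 10⁻⁵ × r × (3022)²
r = 1880 / (1.118 × 10⁻⁵ × 9,132,484) = 1880 / 102.1012 ≈ 18.413 cm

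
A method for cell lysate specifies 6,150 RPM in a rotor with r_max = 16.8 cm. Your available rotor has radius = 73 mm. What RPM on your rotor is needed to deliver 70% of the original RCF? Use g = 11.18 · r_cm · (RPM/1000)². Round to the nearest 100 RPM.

RCF_original = 11.18 × 16.8 × (6.15)² = 11.18 × 16.8 × 37.8225 ≈ 7,104 × g
Target RCF = 0.7 × 7,104 ≈ 4,972.8 × g
Your rotor: r = 73 mm = 7.3 cm
4,972.8 = 11.18 × 7.3 × (N/1000)²
(N/1000)² = 4,972.8 / 81.614 = 60.93072
N = 1000 × √60.93072 ≈ 7,805.8

7800 RPM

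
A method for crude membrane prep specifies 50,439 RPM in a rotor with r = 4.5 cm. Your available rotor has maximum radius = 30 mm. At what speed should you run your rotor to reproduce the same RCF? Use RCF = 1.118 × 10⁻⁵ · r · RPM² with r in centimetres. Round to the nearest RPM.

≈ 61775 RPM

RCF_original = 1.118 × 10⁻⁵ × 4.5 × (50439)² = 1.118 × 10⁻⁵ × 4.5 × 2,544,092,721 ≈ 127,993.3 × g
Your rotor: r = 30 mm = 3.0 cm
127,993.3 = 1.118 × 10⁻⁵ × 3 × N²
N² = 127,993.3 / (3.354 × 10⁻⁵) = 3,816,138,939
N ≈ √3,816,138,939 ≈ 61,774.9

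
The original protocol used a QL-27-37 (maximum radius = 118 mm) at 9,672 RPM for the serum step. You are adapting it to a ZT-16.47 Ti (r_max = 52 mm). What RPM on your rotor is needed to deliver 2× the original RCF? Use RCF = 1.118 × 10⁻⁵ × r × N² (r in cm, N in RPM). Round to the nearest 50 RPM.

≈ 20600 RPM

Original rotor: r = 118 mm = 11.8 cm
RCF_original = 1.118 × 10⁻⁵ × 11.8 × (9672)² = 1.118 × 10⁻⁵ × 11.8 × 93,547,584 ≈ 12,341.2 × g
Target RCF = 2 × 12,341.2 ≈ 24,682.4 × g
Your rotor: r = 52 mm = 5.2 cm
24,682.4 = 1.118 × 10⁻⁵ × 5.2 × N²
N² = 24,682.4 / (5.8136 × 10⁻⁵) = 424,563,093
N ≈ √424,563,093 ≈ 20,604.9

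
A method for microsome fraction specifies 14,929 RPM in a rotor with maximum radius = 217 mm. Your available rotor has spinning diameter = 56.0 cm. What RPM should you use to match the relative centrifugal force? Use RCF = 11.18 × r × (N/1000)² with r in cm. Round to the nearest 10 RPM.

≈ 13140 RPM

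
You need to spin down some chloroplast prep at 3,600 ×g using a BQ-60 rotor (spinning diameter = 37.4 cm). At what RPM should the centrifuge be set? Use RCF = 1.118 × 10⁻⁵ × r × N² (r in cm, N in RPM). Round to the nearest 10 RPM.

r = 37.4 / 2 = 18.7 cm
RCF = 1.118 × 10⁻⁵ × r × N²
3,600 = 1.118 × 10⁻⁵ × 18.7 × N²
N² = 3,600 / (20.9066 × 10⁻⁵) = 17,219,443
N ≈ √17,219,443 ≈ 4,149.6

N ≈ 4150 RPM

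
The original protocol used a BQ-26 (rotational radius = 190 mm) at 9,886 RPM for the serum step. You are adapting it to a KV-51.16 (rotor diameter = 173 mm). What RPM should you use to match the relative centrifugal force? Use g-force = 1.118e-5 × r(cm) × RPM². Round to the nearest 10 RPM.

Original rotor: r = 190 mm = 19.0 cm
RCF_original = 1.118 × 10⁻⁵ × 19 × (9886)² = 1.118 × 10⁻⁵ × 19 × 97,732,996 ≈ 20,760.4 × g
Your rotor: r = 173 mm / 2 = 86.5 mm = 8.65 cm
20,760.4 = 1.118 × 10⁻⁵ × 8.65 × N²
N² = 20,760.4 / (9.6707 × 10⁻⁵) = 214,673,188
N ≈ √214,673,188 ≈ 14,651.7

14650 RPM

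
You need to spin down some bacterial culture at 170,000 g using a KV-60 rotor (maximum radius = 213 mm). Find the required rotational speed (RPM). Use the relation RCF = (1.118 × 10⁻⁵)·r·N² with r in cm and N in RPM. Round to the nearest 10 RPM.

26720 RPM

r = 213 mm = 21.3 cm
170,000 = 1.118 × 10⁻⁵ × 21.3 × N²
N² = 170,000 / (23.8134 × 10⁻⁵) = 713,883,780
N ≈ √713,883,780 ≈ 26,718.6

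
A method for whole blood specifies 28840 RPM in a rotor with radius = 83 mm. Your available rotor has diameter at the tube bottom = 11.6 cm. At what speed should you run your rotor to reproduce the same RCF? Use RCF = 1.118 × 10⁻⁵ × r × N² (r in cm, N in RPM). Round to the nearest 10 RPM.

≈ 34500 RPM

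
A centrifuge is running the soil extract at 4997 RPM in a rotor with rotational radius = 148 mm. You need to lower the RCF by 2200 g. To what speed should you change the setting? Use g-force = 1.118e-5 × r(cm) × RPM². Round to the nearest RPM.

N₂ ≈ 3417 RPM

r = 148 mm = 14.8 cm
Current RCF = 1.118 × 10⁻⁵ × 14.8 × (4997)² = 1.118 × 10⁻⁵ × 14.8 × 24,970,009 ≈ 4,131.6 × g
Target RCF = 4,131.6 − 2,200 = 1,931.6 × g
N² = 1,931.6 / (16.5464 × 10⁻⁵) = 11,673,838
N ≈ √11,673,838 ≈ 3,416.7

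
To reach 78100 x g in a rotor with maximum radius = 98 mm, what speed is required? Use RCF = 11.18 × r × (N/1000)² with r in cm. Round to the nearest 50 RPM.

N ≈ 26700 RPM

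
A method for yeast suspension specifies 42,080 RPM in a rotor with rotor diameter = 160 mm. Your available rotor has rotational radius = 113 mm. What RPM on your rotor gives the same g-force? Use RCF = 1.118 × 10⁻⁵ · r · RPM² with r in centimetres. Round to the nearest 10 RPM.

Original rotor: r = 160 mm / 2 = 80 mm = 8 cm
RCF_original = 1.118 × 10⁻⁵ × 8 × (42080)² = 1.118 × 10⁻⁵ × 8 × 1,770,726,400 ≈ 158,373.8 × g
Your rotor: r = 113 mm = 11.3 cm
158,373.8 = 1.118 × 10⁻⁵ × 11.3 × N²
N² = 158,373.8 / (12.6334 × 10⁻⁵) = 1,253,611,854
N ≈ √1,253,611,854 ≈ 35,406.4

≈ 35410 RPM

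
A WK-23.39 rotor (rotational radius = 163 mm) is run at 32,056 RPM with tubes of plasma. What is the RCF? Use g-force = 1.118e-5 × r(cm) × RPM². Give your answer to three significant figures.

r = 163 mm = 16.3 cm
RCF = 1.118 × 10⁻⁵ × 16.3 × (32056)² = 1.118 × 10⁻⁵ × 16.3 × 1,027,587,136 ≈ 187,261.3 × g

≈ 187000 x g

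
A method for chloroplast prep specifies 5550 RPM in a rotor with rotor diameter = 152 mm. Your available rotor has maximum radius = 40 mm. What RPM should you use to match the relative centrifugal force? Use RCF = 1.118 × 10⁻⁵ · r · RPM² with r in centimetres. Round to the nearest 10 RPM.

Original rotor: r = 152 mm / 2 = 76 mm = 7.6 cm
RCF = 1.118 × 10⁻⁵ × r × N²
RCF_original = 1.118 × 10⁻⁵ × 7.6 × (5550)² = 1.118 × 10⁻⁵ × 7.6 × 30,802,500 ≈ 2,617.2 × g
Your rotor: r = 40 mm = 4.0 cm
2,617.2 = 1.118 × 10⁻⁵ × 4 × N²
N² = 2,617.2 / (4.472 × 10⁻⁵) = 58,524,150
N ≈ √58,524,150 ≈ 7,650.1

7650 RPM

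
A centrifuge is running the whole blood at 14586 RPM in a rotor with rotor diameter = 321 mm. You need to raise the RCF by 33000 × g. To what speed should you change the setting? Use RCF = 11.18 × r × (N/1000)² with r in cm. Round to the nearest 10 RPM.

r = 321 mm / 2 = 160.5 mm = 16.05 cm
Current RCF = 11.18 × 16.05 × (14.586)² = 11.18 × 16.05 × 212.751396 ≈ 38,175.9 × g
Target RCF = 38,175.9 + 33,000 = 71,175.9 × g
(N/1000)² = 71,175.9 / 179.439 = 396.6579
N = 1000 × √396.6579 ≈ 19,916.3

N₂ ≈ 19920 RPM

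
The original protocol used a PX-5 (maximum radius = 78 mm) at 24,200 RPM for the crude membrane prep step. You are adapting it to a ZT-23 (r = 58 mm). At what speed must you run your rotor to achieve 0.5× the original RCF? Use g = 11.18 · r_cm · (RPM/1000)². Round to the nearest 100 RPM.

≈ 19800 RPM

Original rotor: r = 78 mm = 7.8 cm
RCF = 11.18 × r × (N/1000)²
RCF_original = 11.18 × 7.8 × (24.2)² = 11.18 × 7.8 × 585.64 ≈ 51,070.2 × g
Target RCF = 0.5 × 51,070.2 ≈ 25,535.1 × g
Your rotor: r = 58 mm = 5.8 cm
25,535.1 = 11.18 × 5.8 × (N/1000)²
(N/1000)² = 25,535.1 / 64.844 = 393.7928
N = 1000 × √393.7928 ≈ 19,844.2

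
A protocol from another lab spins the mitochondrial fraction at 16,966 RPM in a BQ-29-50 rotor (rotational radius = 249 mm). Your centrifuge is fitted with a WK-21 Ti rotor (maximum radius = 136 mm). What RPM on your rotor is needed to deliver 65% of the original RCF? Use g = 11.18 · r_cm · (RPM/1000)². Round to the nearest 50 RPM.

≈ 18500 RPM

Original rotor: r = 249 mm = 24.9 cm
RCF_original = 11.18 × 24.9 × (16.966)² = 11.18 × 24.9 × 287.845156 ≈ 80,130.9 × g
Target RCF = 0.65 × 80,130.9 ≈ 52,085.1 × g
Your rotor: r = 136 mm = 13.6 cm
52,085.1 = 11.18 × 13.6 × (N/1000)²
(N/1000)² = 52,085.1 / 152.048 = 342.557
N = 1000 × √342.557 ≈ 18,508.3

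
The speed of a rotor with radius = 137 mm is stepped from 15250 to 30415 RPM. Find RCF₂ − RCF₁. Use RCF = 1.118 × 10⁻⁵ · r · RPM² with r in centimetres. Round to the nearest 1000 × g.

r = 137 mm = 13.7 cm
RCF₁ = 1.118 × 10⁻⁵ × 13.7 × (15250)² = 1.118 × 10⁻⁵ × 13.7 × 232,562,500 ≈ 35,620.7 × g
RCF₂ = 1.118 × 10⁻⁵ × 13.7 × (30415)² = 1.118 × 10⁻⁵ × 13.7 × 925,072,225 ≈ 141,689.6 × g
Increase = 141,689.6 − 35,620.7 = 106,068.9

≈ 106000 ×g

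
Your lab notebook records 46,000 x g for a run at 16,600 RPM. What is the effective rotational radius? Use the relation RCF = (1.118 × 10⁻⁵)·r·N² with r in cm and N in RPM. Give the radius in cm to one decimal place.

r ≈ 14.9 cm

RCF = 1.118 × 10⁻⁵ × r × N²
46000 = 1.118 × 10⁻⁵ × r × (16600)²
r = 46000 / (1.118 × 10⁻⁵ × 275,560,000) = 46000 / 3080.761 ≈ 14.931 cm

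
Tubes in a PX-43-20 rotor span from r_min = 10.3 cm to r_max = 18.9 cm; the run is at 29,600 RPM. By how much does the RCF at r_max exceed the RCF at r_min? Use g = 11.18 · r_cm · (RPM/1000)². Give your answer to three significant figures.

ΔRCF ≈ 84200 ×g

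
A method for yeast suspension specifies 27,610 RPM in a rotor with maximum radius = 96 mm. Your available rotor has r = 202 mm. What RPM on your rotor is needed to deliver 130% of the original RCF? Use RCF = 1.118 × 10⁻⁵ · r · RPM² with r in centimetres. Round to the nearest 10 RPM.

21700 RPM

Original rotor: r = 96 mm = 9.6 cm
RCF = 1.118 × 10⁻⁵ × r × N²
RCF_original = 1.118 × 10⁻⁵ × 9.6 × (27610)² = 1.118 × 10⁻⁵ × 9.6 × 762,312,100 ≈ 81,817.4 × g
Target RCF = 1.3 × 81,817.4 ≈ 106,362.6 × g
Your rotor: r = 202 mm = 20.2 cm
106,362.6 = 1.118 × 10⁻⁵ × 20.2 × N²
N² = 106,362.6 / (22.5836 × 10⁻⁵) = 470,972,741
N ≈ √470,972,741 ≈ 21,701.9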